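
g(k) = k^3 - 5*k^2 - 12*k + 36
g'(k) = 3*k^2 - 10*k - 12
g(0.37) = 30.93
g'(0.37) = -15.29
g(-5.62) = -231.99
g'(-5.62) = 138.95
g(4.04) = -28.15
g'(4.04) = -3.44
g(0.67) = 26.02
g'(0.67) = -17.35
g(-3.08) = -3.69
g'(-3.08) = 47.26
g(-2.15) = 28.75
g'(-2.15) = 23.37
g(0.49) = 29.04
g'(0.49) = -16.18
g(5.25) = -20.11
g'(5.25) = 18.19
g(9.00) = 252.00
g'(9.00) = 141.00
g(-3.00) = 0.00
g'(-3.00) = 45.00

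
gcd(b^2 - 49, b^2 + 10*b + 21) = b + 7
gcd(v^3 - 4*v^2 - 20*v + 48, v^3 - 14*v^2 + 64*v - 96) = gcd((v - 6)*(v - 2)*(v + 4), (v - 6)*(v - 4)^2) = v - 6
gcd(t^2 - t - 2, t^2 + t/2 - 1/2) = t + 1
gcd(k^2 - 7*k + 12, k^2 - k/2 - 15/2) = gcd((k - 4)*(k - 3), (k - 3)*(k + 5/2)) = k - 3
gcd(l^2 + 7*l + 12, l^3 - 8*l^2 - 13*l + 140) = l + 4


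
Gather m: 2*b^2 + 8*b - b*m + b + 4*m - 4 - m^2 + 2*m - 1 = 2*b^2 + 9*b - m^2 + m*(6 - b) - 5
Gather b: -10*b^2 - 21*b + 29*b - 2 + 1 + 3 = -10*b^2 + 8*b + 2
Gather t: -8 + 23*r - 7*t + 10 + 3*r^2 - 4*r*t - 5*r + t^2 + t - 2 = 3*r^2 + 18*r + t^2 + t*(-4*r - 6)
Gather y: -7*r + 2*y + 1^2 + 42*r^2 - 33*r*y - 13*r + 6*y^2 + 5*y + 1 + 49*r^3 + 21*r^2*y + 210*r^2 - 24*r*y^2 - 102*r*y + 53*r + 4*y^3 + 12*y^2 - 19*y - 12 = 49*r^3 + 252*r^2 + 33*r + 4*y^3 + y^2*(18 - 24*r) + y*(21*r^2 - 135*r - 12) - 10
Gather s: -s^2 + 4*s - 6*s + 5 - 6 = -s^2 - 2*s - 1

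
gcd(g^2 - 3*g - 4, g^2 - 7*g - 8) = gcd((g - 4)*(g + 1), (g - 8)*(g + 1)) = g + 1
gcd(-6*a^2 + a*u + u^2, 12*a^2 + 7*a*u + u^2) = 3*a + u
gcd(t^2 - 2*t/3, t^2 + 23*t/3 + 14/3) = 1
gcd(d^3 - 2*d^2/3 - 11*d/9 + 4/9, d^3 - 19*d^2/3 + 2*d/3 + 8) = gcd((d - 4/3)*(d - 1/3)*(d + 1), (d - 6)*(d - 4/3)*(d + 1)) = d^2 - d/3 - 4/3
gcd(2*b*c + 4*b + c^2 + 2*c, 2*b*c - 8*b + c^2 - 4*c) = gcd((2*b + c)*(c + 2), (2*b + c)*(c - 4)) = 2*b + c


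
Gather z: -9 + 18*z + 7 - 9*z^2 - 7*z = -9*z^2 + 11*z - 2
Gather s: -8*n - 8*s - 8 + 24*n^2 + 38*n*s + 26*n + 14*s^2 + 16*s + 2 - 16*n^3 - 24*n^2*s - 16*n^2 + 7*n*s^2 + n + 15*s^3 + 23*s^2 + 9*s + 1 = -16*n^3 + 8*n^2 + 19*n + 15*s^3 + s^2*(7*n + 37) + s*(-24*n^2 + 38*n + 17) - 5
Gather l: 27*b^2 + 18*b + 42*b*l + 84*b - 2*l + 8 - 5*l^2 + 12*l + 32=27*b^2 + 102*b - 5*l^2 + l*(42*b + 10) + 40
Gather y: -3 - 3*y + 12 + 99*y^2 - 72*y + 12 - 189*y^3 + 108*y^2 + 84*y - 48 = -189*y^3 + 207*y^2 + 9*y - 27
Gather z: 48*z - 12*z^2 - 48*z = -12*z^2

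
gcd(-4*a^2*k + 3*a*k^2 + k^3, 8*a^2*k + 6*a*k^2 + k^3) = 4*a*k + k^2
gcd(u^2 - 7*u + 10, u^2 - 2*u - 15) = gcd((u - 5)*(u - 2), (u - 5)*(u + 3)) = u - 5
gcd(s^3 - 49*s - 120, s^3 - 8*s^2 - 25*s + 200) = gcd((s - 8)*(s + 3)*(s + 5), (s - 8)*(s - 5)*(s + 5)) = s^2 - 3*s - 40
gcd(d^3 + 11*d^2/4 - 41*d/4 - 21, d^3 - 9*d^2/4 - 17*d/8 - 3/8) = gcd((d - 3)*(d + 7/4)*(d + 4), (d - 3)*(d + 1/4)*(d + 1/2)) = d - 3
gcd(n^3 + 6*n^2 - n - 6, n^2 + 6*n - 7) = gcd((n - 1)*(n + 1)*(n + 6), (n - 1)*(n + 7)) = n - 1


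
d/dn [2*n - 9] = 2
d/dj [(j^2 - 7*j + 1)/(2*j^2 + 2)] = 7*(j^2 - 1)/(2*(j^4 + 2*j^2 + 1))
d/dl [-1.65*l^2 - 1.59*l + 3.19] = -3.3*l - 1.59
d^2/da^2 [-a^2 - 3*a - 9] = -2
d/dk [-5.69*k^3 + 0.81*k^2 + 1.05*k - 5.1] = -17.07*k^2 + 1.62*k + 1.05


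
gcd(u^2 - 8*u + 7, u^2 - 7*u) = u - 7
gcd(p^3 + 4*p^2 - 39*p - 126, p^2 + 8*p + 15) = p + 3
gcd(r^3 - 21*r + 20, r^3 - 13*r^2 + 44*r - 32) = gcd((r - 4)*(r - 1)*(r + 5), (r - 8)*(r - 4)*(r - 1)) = r^2 - 5*r + 4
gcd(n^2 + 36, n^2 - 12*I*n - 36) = n - 6*I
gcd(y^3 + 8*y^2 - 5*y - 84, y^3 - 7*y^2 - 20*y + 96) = y^2 + y - 12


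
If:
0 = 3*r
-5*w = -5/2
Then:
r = 0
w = 1/2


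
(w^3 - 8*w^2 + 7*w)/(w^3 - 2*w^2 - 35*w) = (w - 1)/(w + 5)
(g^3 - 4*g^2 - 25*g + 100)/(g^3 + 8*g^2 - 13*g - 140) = (g - 5)/(g + 7)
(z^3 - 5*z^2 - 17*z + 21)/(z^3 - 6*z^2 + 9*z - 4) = (z^2 - 4*z - 21)/(z^2 - 5*z + 4)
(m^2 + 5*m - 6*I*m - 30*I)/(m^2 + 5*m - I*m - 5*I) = (m - 6*I)/(m - I)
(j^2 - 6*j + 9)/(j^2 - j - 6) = (j - 3)/(j + 2)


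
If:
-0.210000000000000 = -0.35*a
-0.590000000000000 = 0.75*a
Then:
No Solution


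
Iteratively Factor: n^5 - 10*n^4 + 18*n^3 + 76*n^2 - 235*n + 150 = (n - 1)*(n^4 - 9*n^3 + 9*n^2 + 85*n - 150) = (n - 2)*(n - 1)*(n^3 - 7*n^2 - 5*n + 75) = (n - 5)*(n - 2)*(n - 1)*(n^2 - 2*n - 15) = (n - 5)*(n - 2)*(n - 1)*(n + 3)*(n - 5)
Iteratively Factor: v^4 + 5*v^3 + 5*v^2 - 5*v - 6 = (v + 3)*(v^3 + 2*v^2 - v - 2) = (v - 1)*(v + 3)*(v^2 + 3*v + 2) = (v - 1)*(v + 1)*(v + 3)*(v + 2)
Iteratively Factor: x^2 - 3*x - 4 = (x - 4)*(x + 1)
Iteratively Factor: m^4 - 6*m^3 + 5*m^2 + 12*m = (m + 1)*(m^3 - 7*m^2 + 12*m) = m*(m + 1)*(m^2 - 7*m + 12) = m*(m - 4)*(m + 1)*(m - 3)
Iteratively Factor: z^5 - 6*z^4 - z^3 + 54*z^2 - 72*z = (z - 2)*(z^4 - 4*z^3 - 9*z^2 + 36*z) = (z - 3)*(z - 2)*(z^3 - z^2 - 12*z) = (z - 3)*(z - 2)*(z + 3)*(z^2 - 4*z) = (z - 4)*(z - 3)*(z - 2)*(z + 3)*(z)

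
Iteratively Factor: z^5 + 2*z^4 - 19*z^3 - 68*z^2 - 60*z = (z + 2)*(z^4 - 19*z^2 - 30*z) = (z + 2)^2*(z^3 - 2*z^2 - 15*z) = (z - 5)*(z + 2)^2*(z^2 + 3*z) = z*(z - 5)*(z + 2)^2*(z + 3)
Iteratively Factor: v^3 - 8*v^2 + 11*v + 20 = (v + 1)*(v^2 - 9*v + 20) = (v - 5)*(v + 1)*(v - 4)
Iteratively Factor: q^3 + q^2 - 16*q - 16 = (q - 4)*(q^2 + 5*q + 4) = (q - 4)*(q + 4)*(q + 1)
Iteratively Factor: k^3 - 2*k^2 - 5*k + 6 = (k - 3)*(k^2 + k - 2) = (k - 3)*(k + 2)*(k - 1)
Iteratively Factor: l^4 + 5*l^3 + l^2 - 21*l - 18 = (l + 3)*(l^3 + 2*l^2 - 5*l - 6) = (l + 3)^2*(l^2 - l - 2) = (l - 2)*(l + 3)^2*(l + 1)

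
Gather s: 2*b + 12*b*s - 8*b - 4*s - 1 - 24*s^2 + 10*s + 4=-6*b - 24*s^2 + s*(12*b + 6) + 3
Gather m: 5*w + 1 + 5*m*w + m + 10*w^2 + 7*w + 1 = m*(5*w + 1) + 10*w^2 + 12*w + 2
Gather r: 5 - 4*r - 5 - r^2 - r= -r^2 - 5*r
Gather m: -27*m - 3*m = -30*m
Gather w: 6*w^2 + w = 6*w^2 + w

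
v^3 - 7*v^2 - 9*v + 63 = (v - 7)*(v - 3)*(v + 3)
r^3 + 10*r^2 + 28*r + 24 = (r + 2)^2*(r + 6)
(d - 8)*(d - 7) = d^2 - 15*d + 56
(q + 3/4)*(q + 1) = q^2 + 7*q/4 + 3/4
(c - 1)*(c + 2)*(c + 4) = c^3 + 5*c^2 + 2*c - 8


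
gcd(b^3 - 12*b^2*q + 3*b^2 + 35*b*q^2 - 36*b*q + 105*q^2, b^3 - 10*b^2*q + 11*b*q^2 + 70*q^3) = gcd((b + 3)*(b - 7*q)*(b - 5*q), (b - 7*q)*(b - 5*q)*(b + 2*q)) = b^2 - 12*b*q + 35*q^2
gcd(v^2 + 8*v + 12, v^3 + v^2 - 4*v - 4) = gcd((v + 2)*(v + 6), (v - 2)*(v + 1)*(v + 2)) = v + 2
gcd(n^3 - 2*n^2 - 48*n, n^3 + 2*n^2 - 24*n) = n^2 + 6*n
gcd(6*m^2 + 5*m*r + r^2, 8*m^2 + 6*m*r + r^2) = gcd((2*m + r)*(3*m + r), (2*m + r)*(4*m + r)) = 2*m + r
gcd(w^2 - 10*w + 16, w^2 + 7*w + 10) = 1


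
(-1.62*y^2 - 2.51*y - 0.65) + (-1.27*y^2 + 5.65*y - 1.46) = -2.89*y^2 + 3.14*y - 2.11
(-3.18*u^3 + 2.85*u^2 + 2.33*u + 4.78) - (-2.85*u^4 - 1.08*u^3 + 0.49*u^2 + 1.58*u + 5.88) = 2.85*u^4 - 2.1*u^3 + 2.36*u^2 + 0.75*u - 1.1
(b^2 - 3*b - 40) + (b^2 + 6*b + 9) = 2*b^2 + 3*b - 31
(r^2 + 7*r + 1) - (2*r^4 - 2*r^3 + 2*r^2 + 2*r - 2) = -2*r^4 + 2*r^3 - r^2 + 5*r + 3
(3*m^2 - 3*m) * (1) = 3*m^2 - 3*m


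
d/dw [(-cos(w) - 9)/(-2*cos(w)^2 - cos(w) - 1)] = (36*cos(w) + cos(2*w) + 9)*sin(w)/(cos(w) + cos(2*w) + 2)^2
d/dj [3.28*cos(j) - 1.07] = -3.28*sin(j)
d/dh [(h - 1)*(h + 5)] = 2*h + 4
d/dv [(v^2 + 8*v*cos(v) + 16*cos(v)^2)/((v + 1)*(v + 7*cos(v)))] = ((v + 1)*(v + 4*cos(v))^2*(7*sin(v) - 1) - (v + 4*cos(v))^2*(v + 7*cos(v)) + (v + 7*cos(v))*(2*v + 2)*(-4*v*sin(v) + v - 8*sin(2*v) + 4*cos(v)))/((v + 1)^2*(v + 7*cos(v))^2)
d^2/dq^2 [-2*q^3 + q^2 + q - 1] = 2 - 12*q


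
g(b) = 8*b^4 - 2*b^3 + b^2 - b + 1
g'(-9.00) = -23833.00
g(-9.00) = 54037.00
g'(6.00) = 6707.00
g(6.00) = 9967.00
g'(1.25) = 54.62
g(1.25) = 16.94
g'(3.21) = 1002.03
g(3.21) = 791.34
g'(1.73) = 150.19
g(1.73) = 63.57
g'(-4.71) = -3487.11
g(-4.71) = 4173.94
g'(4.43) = 2672.14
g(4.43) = 2923.41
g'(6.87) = 10105.33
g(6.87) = 17213.22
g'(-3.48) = -1429.24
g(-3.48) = 1274.17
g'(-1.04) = -45.57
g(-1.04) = 14.73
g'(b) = 32*b^3 - 6*b^2 + 2*b - 1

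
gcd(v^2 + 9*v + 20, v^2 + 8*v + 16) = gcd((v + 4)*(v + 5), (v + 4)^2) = v + 4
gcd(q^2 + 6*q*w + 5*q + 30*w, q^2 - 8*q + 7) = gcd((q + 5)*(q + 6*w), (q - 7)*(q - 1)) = 1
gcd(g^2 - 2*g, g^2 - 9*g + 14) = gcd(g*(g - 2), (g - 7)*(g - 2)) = g - 2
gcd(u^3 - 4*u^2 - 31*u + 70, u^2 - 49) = u - 7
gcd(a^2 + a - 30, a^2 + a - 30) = a^2 + a - 30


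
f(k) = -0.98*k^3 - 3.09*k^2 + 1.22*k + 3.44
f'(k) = -2.94*k^2 - 6.18*k + 1.22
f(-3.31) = 1.09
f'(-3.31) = -10.54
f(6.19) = -339.84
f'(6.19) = -149.68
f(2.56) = -30.13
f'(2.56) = -33.87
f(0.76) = 2.15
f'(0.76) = -5.17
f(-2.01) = -3.54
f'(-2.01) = 1.76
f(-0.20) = 3.08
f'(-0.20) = 2.34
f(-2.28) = -3.79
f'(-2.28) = 0.03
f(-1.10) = -0.34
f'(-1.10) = 4.46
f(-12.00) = 1237.28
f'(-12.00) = -347.98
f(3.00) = -47.17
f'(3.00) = -43.78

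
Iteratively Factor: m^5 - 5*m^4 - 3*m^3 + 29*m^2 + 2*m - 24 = (m - 3)*(m^4 - 2*m^3 - 9*m^2 + 2*m + 8) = (m - 4)*(m - 3)*(m^3 + 2*m^2 - m - 2) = (m - 4)*(m - 3)*(m - 1)*(m^2 + 3*m + 2) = (m - 4)*(m - 3)*(m - 1)*(m + 1)*(m + 2)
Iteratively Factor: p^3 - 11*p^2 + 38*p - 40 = (p - 2)*(p^2 - 9*p + 20) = (p - 5)*(p - 2)*(p - 4)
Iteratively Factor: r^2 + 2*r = (r)*(r + 2)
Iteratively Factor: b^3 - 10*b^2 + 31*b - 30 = (b - 5)*(b^2 - 5*b + 6) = (b - 5)*(b - 2)*(b - 3)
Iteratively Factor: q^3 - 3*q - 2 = (q - 2)*(q^2 + 2*q + 1) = (q - 2)*(q + 1)*(q + 1)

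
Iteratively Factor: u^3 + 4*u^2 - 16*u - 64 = (u - 4)*(u^2 + 8*u + 16) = (u - 4)*(u + 4)*(u + 4)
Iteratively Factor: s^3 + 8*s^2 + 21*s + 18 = (s + 2)*(s^2 + 6*s + 9) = (s + 2)*(s + 3)*(s + 3)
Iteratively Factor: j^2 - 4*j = (j)*(j - 4)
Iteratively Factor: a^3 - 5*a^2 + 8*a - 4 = (a - 1)*(a^2 - 4*a + 4) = (a - 2)*(a - 1)*(a - 2)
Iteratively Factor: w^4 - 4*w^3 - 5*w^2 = (w - 5)*(w^3 + w^2) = w*(w - 5)*(w^2 + w) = w*(w - 5)*(w + 1)*(w)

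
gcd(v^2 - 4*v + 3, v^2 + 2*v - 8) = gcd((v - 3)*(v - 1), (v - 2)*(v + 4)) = 1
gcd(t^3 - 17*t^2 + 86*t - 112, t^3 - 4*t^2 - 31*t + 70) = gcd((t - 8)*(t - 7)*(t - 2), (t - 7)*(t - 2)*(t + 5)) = t^2 - 9*t + 14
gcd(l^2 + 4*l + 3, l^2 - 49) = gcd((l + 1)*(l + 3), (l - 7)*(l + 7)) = 1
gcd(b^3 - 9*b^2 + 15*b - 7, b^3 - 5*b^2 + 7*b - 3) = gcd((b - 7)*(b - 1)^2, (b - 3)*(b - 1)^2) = b^2 - 2*b + 1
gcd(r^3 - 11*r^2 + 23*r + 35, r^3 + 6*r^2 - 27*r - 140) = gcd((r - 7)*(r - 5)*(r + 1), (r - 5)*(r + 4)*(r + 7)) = r - 5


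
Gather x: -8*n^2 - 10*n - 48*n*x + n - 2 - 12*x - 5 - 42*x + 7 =-8*n^2 - 9*n + x*(-48*n - 54)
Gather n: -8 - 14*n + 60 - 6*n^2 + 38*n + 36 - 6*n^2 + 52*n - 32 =-12*n^2 + 76*n + 56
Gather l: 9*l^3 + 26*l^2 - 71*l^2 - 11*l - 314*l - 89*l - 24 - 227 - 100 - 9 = 9*l^3 - 45*l^2 - 414*l - 360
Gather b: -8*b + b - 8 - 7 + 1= -7*b - 14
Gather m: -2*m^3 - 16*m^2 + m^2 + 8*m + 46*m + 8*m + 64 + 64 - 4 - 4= -2*m^3 - 15*m^2 + 62*m + 120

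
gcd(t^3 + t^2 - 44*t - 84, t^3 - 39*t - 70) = t^2 - 5*t - 14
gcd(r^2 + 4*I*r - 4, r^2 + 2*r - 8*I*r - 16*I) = 1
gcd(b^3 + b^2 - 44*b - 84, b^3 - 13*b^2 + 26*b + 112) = b^2 - 5*b - 14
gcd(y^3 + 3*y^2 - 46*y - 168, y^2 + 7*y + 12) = y + 4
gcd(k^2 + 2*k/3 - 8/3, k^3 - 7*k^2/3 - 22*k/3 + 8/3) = k + 2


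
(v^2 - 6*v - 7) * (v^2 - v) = v^4 - 7*v^3 - v^2 + 7*v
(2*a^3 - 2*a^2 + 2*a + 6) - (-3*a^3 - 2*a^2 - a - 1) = 5*a^3 + 3*a + 7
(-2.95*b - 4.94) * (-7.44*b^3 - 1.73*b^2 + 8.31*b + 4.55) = 21.948*b^4 + 41.8571*b^3 - 15.9683*b^2 - 54.4739*b - 22.477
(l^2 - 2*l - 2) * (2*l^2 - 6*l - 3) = 2*l^4 - 10*l^3 + 5*l^2 + 18*l + 6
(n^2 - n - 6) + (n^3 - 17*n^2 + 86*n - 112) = n^3 - 16*n^2 + 85*n - 118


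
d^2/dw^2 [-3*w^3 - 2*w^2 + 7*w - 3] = -18*w - 4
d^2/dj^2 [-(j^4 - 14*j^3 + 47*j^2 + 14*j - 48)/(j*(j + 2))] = 2*(-j^6 - 6*j^5 - 12*j^4 + 136*j^3 + 144*j^2 + 288*j + 192)/(j^3*(j^3 + 6*j^2 + 12*j + 8))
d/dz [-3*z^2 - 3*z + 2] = -6*z - 3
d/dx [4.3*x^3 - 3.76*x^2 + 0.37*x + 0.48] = 12.9*x^2 - 7.52*x + 0.37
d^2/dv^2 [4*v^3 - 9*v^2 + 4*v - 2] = 24*v - 18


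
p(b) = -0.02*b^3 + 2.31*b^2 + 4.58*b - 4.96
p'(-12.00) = -59.50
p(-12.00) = 307.28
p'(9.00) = 41.30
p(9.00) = 208.79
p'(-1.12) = -0.67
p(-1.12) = -7.16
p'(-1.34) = -1.72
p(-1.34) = -6.90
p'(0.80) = 8.24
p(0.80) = 0.17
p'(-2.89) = -9.27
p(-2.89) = 1.58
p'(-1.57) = -2.82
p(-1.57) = -6.38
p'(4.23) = 23.05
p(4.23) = 54.23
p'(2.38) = 15.24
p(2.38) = 18.76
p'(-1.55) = -2.73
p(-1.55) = -6.43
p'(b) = -0.06*b^2 + 4.62*b + 4.58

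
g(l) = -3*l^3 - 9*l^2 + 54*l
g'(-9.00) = -513.00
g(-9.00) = 972.00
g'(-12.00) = -1026.00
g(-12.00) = 3240.00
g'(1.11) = 22.93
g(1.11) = 44.75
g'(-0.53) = 61.01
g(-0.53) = -30.70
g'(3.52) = -120.87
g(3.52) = -52.28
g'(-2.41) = 45.11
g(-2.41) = -140.42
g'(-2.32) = 47.32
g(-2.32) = -136.26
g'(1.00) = 27.00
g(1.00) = 42.00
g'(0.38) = 45.86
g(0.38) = 19.06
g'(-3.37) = 12.45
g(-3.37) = -169.37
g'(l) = -9*l^2 - 18*l + 54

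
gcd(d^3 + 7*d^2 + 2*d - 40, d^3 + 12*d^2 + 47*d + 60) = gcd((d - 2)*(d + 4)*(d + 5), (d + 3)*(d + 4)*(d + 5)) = d^2 + 9*d + 20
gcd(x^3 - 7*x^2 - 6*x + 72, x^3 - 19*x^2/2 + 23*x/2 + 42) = x - 4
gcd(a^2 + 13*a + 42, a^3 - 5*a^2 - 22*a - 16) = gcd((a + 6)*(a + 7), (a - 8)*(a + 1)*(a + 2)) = 1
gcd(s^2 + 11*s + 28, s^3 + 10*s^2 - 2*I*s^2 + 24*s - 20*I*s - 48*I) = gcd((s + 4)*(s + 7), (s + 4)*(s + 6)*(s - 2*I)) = s + 4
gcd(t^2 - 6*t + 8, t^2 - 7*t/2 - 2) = t - 4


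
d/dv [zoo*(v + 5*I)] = zoo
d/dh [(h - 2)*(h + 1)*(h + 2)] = 3*h^2 + 2*h - 4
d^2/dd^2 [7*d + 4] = 0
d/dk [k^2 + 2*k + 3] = 2*k + 2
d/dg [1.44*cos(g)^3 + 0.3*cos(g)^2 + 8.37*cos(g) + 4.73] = (4.32*sin(g)^2 - 0.6*cos(g) - 12.69)*sin(g)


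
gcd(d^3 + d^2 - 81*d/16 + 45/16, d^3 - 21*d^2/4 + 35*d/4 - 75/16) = d - 5/4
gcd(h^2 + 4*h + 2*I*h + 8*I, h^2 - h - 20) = h + 4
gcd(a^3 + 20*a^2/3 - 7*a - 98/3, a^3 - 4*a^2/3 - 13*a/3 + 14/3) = a^2 - a/3 - 14/3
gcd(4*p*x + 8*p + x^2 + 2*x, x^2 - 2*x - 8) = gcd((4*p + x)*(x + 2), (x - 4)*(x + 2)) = x + 2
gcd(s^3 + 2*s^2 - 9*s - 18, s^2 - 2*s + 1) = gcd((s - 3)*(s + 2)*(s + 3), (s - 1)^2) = 1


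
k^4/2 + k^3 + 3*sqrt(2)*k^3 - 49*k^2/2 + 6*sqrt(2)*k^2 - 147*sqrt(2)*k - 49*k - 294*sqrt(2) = (k/2 + 1)*(k - 7)*(k + 7)*(k + 6*sqrt(2))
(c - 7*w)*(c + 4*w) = c^2 - 3*c*w - 28*w^2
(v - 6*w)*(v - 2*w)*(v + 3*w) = v^3 - 5*v^2*w - 12*v*w^2 + 36*w^3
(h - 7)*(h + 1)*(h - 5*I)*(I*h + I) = I*h^4 + 5*h^3 - 5*I*h^3 - 25*h^2 - 13*I*h^2 - 65*h - 7*I*h - 35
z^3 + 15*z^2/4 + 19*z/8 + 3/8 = (z + 1/4)*(z + 1/2)*(z + 3)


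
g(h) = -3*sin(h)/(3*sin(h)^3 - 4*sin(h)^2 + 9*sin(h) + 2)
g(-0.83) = -0.28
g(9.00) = -0.24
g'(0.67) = -0.11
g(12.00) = -0.36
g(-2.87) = -1.06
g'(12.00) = -0.52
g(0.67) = -0.28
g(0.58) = -0.26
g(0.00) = 0.00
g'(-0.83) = -0.21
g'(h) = -3*(-9*sin(h)^2*cos(h) + 8*sin(h)*cos(h) - 9*cos(h))*sin(h)/(3*sin(h)^3 - 4*sin(h)^2 + 9*sin(h) + 2)^2 - 3*cos(h)/(3*sin(h)^3 - 4*sin(h)^2 + 9*sin(h) + 2)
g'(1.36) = -0.00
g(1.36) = -0.30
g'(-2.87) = 12.02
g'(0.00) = -1.50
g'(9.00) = 0.22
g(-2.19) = -0.25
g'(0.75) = -0.08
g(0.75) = -0.28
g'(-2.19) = 0.15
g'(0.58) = -0.14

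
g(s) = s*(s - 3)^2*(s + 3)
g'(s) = s*(s - 3)^2 + s*(s + 3)*(2*s - 6) + (s - 3)^2*(s + 3) = 4*s^3 - 9*s^2 - 18*s + 27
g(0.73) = 14.03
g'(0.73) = 10.62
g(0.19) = 4.79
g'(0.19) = 23.28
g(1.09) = 16.26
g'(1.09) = 1.87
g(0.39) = 9.01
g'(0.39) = 18.85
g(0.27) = 6.58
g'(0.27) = 21.56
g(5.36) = 249.57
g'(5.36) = 287.92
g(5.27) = 224.58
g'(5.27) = 267.64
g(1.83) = 12.10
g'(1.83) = -11.57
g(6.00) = 486.00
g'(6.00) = 459.00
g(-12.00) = 24300.00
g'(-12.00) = -7965.00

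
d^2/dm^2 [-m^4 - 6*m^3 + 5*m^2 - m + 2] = -12*m^2 - 36*m + 10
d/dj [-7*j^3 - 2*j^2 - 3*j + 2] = -21*j^2 - 4*j - 3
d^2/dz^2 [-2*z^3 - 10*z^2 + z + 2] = -12*z - 20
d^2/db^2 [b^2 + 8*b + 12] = 2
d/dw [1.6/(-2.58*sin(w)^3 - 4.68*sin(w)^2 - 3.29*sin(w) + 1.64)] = (12.384*sin(w)^2 + 14.976*sin(w) + 5.264)*cos(w)/(2.58*sin(w)^3 + 4.68*sin(w)^2 + 3.29*sin(w) - 1.64)^2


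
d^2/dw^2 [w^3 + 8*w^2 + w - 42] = 6*w + 16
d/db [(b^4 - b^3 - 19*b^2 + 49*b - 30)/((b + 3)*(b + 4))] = 2*(b^5 + 10*b^4 + 17*b^3 - 109*b^2 - 198*b + 399)/(b^4 + 14*b^3 + 73*b^2 + 168*b + 144)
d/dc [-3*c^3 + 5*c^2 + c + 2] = -9*c^2 + 10*c + 1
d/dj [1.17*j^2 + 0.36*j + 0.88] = 2.34*j + 0.36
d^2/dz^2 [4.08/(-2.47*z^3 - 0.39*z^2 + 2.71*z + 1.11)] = ((60.4656*z + 3.1824)*(2.47*z^3 + 0.39*z^2 - 2.71*z - 1.11) - 4.08*(7.41*z^2 + 0.78*z - 2.71)*(14.82*z^2 + 1.56*z - 5.42))/(2.47*z^3 + 0.39*z^2 - 2.71*z - 1.11)^3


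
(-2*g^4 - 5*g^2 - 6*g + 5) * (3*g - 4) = -6*g^5 + 8*g^4 - 15*g^3 + 2*g^2 + 39*g - 20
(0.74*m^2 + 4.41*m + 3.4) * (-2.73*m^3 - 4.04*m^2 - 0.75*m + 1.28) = -2.0202*m^5 - 15.0289*m^4 - 27.6534*m^3 - 16.0963*m^2 + 3.0948*m + 4.352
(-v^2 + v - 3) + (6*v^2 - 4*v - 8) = 5*v^2 - 3*v - 11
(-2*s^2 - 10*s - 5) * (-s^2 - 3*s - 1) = 2*s^4 + 16*s^3 + 37*s^2 + 25*s + 5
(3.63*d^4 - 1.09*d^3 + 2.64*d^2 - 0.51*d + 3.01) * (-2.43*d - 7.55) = -8.8209*d^5 - 24.7578*d^4 + 1.8143*d^3 - 18.6927*d^2 - 3.4638*d - 22.7255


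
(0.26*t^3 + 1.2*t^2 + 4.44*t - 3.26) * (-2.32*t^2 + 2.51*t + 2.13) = -0.6032*t^5 - 2.1314*t^4 - 6.735*t^3 + 21.2636*t^2 + 1.2746*t - 6.9438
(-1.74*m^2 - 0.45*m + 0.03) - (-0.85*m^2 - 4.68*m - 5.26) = -0.89*m^2 + 4.23*m + 5.29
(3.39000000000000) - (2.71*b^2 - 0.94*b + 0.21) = -2.71*b^2 + 0.94*b + 3.18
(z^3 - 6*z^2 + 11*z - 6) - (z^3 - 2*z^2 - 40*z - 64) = -4*z^2 + 51*z + 58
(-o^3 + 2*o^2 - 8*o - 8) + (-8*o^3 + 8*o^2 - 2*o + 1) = -9*o^3 + 10*o^2 - 10*o - 7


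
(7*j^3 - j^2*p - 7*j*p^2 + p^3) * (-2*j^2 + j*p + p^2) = -14*j^5 + 9*j^4*p + 20*j^3*p^2 - 10*j^2*p^3 - 6*j*p^4 + p^5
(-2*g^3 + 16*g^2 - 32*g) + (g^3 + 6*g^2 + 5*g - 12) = -g^3 + 22*g^2 - 27*g - 12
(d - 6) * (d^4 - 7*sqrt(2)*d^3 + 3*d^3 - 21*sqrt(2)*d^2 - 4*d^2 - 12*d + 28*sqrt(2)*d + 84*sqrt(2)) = d^5 - 7*sqrt(2)*d^4 - 3*d^4 - 22*d^3 + 21*sqrt(2)*d^3 + 12*d^2 + 154*sqrt(2)*d^2 - 84*sqrt(2)*d + 72*d - 504*sqrt(2)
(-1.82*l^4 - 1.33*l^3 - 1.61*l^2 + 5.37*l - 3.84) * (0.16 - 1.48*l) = 2.6936*l^5 + 1.6772*l^4 + 2.17*l^3 - 8.2052*l^2 + 6.5424*l - 0.6144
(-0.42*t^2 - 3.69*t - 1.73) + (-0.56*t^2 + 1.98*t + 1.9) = -0.98*t^2 - 1.71*t + 0.17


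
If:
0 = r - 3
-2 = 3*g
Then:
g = -2/3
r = 3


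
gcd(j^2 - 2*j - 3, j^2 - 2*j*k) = 1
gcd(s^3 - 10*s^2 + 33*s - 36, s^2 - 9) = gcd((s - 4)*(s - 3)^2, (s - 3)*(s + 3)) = s - 3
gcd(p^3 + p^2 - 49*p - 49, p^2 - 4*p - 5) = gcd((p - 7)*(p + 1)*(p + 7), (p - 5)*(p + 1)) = p + 1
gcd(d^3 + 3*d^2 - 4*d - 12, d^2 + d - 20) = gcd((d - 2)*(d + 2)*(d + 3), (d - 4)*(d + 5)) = 1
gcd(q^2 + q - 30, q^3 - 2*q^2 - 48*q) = q + 6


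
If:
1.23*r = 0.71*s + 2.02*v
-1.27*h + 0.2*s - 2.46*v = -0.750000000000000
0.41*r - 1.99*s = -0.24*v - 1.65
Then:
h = 0.738750336816263 - 1.85497440196401*v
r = 1.94296577946768*v + 0.543216173606603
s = 0.520912547528517*v + 0.94106463878327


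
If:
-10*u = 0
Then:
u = 0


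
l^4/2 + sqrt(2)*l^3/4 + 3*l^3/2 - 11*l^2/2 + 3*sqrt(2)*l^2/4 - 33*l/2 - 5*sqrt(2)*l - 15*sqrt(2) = (l/2 + sqrt(2))*(l + 3)*(l - 5*sqrt(2)/2)*(l + sqrt(2))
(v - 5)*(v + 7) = v^2 + 2*v - 35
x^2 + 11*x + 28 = (x + 4)*(x + 7)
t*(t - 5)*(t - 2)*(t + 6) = t^4 - t^3 - 32*t^2 + 60*t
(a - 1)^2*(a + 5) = a^3 + 3*a^2 - 9*a + 5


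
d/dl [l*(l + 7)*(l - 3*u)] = 3*l^2 - 6*l*u + 14*l - 21*u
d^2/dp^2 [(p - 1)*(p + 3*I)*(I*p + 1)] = 6*I*p - 4 - 2*I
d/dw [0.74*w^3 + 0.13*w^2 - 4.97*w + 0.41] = 2.22*w^2 + 0.26*w - 4.97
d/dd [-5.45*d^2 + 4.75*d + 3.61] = 4.75 - 10.9*d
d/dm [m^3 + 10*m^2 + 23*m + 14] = 3*m^2 + 20*m + 23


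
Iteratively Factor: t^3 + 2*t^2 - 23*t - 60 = (t + 4)*(t^2 - 2*t - 15) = (t + 3)*(t + 4)*(t - 5)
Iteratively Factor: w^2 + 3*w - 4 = (w + 4)*(w - 1)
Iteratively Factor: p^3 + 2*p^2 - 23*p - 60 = (p + 4)*(p^2 - 2*p - 15) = (p + 3)*(p + 4)*(p - 5)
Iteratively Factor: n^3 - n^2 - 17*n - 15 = (n + 3)*(n^2 - 4*n - 5) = (n - 5)*(n + 3)*(n + 1)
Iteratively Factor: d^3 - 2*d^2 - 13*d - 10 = (d + 2)*(d^2 - 4*d - 5) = (d + 1)*(d + 2)*(d - 5)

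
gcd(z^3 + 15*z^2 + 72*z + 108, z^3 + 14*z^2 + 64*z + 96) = z + 6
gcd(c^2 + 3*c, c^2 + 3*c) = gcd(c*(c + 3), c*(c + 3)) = c^2 + 3*c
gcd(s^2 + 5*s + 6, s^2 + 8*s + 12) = s + 2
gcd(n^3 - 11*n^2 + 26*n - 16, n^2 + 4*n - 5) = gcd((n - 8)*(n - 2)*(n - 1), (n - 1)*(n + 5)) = n - 1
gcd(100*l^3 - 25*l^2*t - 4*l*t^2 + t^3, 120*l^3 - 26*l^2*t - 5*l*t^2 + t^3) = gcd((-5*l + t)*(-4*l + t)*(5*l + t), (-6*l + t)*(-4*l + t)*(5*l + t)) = -20*l^2 + l*t + t^2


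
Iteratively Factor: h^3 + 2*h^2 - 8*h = (h + 4)*(h^2 - 2*h) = (h - 2)*(h + 4)*(h)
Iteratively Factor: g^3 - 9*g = (g + 3)*(g^2 - 3*g) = (g - 3)*(g + 3)*(g)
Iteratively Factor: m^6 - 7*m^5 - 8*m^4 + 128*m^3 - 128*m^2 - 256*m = (m - 4)*(m^5 - 3*m^4 - 20*m^3 + 48*m^2 + 64*m) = (m - 4)^2*(m^4 + m^3 - 16*m^2 - 16*m) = (m - 4)^2*(m + 4)*(m^3 - 3*m^2 - 4*m) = (m - 4)^2*(m + 1)*(m + 4)*(m^2 - 4*m) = (m - 4)^3*(m + 1)*(m + 4)*(m)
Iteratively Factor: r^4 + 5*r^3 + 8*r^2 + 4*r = (r)*(r^3 + 5*r^2 + 8*r + 4) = r*(r + 2)*(r^2 + 3*r + 2) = r*(r + 1)*(r + 2)*(r + 2)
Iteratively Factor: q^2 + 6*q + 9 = (q + 3)*(q + 3)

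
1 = 1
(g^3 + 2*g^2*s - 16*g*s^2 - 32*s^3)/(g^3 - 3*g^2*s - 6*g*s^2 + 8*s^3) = (-g - 4*s)/(-g + s)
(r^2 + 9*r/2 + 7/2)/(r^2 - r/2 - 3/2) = (2*r + 7)/(2*r - 3)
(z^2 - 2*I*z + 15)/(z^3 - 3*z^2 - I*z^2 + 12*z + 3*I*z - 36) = (z - 5*I)/(z^2 - z*(3 + 4*I) + 12*I)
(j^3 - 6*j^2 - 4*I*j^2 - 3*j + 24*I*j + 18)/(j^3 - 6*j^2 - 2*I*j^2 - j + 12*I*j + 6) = (j - 3*I)/(j - I)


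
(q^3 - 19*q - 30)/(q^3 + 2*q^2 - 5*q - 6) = (q^2 - 3*q - 10)/(q^2 - q - 2)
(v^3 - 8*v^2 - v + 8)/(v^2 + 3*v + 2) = (v^2 - 9*v + 8)/(v + 2)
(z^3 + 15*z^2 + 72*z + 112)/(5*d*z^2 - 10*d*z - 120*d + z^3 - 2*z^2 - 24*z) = (z^2 + 11*z + 28)/(5*d*z - 30*d + z^2 - 6*z)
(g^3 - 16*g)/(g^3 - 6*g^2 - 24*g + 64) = g*(g - 4)/(g^2 - 10*g + 16)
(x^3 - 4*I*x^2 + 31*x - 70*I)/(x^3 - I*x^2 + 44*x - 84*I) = (x^2 - 2*I*x + 35)/(x^2 + I*x + 42)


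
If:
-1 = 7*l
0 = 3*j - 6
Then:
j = 2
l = -1/7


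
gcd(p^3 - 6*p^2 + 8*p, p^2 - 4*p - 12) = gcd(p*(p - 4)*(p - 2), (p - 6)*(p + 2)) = 1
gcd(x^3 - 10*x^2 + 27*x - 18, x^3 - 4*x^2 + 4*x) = 1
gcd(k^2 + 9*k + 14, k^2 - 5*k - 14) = k + 2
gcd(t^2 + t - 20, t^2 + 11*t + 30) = t + 5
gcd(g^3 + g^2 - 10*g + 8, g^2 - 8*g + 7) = g - 1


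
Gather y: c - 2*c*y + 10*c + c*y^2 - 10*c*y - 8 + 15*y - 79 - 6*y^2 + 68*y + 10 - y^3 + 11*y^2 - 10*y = 11*c - y^3 + y^2*(c + 5) + y*(73 - 12*c) - 77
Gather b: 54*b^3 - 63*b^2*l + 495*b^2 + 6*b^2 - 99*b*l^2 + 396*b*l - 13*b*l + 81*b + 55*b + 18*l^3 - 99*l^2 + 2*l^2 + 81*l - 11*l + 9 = 54*b^3 + b^2*(501 - 63*l) + b*(-99*l^2 + 383*l + 136) + 18*l^3 - 97*l^2 + 70*l + 9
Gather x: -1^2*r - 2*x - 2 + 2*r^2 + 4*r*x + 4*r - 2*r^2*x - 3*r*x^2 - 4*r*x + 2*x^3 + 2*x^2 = 2*r^2 + 3*r + 2*x^3 + x^2*(2 - 3*r) + x*(-2*r^2 - 2) - 2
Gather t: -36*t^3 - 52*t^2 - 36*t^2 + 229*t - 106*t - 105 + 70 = -36*t^3 - 88*t^2 + 123*t - 35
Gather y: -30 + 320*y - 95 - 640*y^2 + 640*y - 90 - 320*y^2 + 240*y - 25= -960*y^2 + 1200*y - 240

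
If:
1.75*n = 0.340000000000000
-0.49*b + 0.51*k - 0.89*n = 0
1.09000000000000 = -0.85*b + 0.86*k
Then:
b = -33.65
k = -31.99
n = 0.19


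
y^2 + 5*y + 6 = (y + 2)*(y + 3)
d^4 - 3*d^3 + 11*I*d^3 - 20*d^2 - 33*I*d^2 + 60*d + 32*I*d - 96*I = (d - 3)*(d - I)*(d + 4*I)*(d + 8*I)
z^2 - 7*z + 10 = (z - 5)*(z - 2)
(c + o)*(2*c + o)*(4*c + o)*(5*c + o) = 40*c^4 + 78*c^3*o + 49*c^2*o^2 + 12*c*o^3 + o^4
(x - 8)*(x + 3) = x^2 - 5*x - 24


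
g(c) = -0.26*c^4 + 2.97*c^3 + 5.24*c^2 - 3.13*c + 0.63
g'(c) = -1.04*c^3 + 8.91*c^2 + 10.48*c - 3.13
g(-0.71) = 4.36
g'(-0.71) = -5.71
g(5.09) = 337.60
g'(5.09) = 143.91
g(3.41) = 133.50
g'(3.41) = 94.98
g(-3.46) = -86.09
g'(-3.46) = 110.35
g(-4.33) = -220.08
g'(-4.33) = 202.97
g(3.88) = 181.93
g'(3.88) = 110.92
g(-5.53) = -567.23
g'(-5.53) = 387.27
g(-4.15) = -185.53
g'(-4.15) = 181.16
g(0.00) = 0.63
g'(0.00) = -3.13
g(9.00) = 856.17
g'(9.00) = 54.74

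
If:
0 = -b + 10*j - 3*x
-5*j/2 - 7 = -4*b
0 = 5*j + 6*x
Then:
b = 35/19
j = 14/95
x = -7/57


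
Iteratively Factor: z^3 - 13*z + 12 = (z - 3)*(z^2 + 3*z - 4) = (z - 3)*(z + 4)*(z - 1)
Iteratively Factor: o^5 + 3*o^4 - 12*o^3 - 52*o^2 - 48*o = (o + 3)*(o^4 - 12*o^2 - 16*o) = (o + 2)*(o + 3)*(o^3 - 2*o^2 - 8*o) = (o - 4)*(o + 2)*(o + 3)*(o^2 + 2*o) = o*(o - 4)*(o + 2)*(o + 3)*(o + 2)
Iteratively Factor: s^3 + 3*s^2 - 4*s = (s + 4)*(s^2 - s) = s*(s + 4)*(s - 1)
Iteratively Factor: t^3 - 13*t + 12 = (t - 3)*(t^2 + 3*t - 4) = (t - 3)*(t + 4)*(t - 1)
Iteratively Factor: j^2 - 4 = (j - 2)*(j + 2)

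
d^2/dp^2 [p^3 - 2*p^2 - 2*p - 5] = 6*p - 4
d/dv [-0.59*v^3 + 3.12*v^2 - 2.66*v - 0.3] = -1.77*v^2 + 6.24*v - 2.66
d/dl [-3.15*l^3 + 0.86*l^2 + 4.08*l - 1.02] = -9.45*l^2 + 1.72*l + 4.08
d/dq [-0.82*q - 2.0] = -0.820000000000000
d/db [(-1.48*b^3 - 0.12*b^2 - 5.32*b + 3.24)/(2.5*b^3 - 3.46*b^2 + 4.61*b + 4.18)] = (1.77635683940025e-15*b^5 + 5.4208*b^4 + 12.9544*b^3 - 61.8196*b^2 + 21.4176*b - 37.174)/(6.25*b^6 - 17.3*b^5 + 35.0216*b^4 - 11.0012*b^3 - 7.6735*b^2 + 38.5396*b + 17.4724)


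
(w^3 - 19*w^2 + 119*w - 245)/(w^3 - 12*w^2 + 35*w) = (w - 7)/w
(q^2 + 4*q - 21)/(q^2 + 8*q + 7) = (q - 3)/(q + 1)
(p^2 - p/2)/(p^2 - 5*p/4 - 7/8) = 4*p*(1 - 2*p)/(-8*p^2 + 10*p + 7)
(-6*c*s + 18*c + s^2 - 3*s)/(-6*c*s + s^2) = (s - 3)/s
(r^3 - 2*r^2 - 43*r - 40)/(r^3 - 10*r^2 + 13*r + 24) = (r + 5)/(r - 3)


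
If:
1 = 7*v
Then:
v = 1/7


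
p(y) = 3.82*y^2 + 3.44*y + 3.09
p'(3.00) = 26.36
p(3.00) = 47.79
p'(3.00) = 26.36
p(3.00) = 47.79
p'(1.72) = 16.58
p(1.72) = 20.31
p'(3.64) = 31.25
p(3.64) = 66.23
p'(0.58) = 7.87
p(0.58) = 6.37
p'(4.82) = 40.26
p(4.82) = 108.42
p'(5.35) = 44.31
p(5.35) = 130.83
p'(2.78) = 24.68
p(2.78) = 42.18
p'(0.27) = 5.50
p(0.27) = 4.30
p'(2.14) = 19.79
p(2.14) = 27.95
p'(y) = 7.64*y + 3.44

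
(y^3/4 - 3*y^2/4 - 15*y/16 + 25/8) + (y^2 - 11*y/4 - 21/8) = y^3/4 + y^2/4 - 59*y/16 + 1/2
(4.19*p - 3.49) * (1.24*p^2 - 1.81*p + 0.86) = 5.1956*p^3 - 11.9115*p^2 + 9.9203*p - 3.0014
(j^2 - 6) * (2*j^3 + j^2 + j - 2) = 2*j^5 + j^4 - 11*j^3 - 8*j^2 - 6*j + 12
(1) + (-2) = -1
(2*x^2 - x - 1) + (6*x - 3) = 2*x^2 + 5*x - 4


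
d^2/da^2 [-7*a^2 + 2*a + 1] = -14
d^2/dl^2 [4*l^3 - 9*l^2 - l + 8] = 24*l - 18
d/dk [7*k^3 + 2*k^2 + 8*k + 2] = 21*k^2 + 4*k + 8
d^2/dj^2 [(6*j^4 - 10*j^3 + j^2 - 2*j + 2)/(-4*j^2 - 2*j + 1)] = 2*(-96*j^6 - 144*j^5 + 216*j^3 - 204*j^2 + 6*j - 13)/(64*j^6 + 96*j^5 - 40*j^3 + 6*j - 1)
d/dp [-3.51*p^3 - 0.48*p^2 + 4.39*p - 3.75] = -10.53*p^2 - 0.96*p + 4.39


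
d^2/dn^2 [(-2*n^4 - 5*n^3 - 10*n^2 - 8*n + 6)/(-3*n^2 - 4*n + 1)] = 2*(18*n^6 + 72*n^5 + 78*n^4 - 17*n^3 - 120*n^2 - 129*n - 72)/(27*n^6 + 108*n^5 + 117*n^4 - 8*n^3 - 39*n^2 + 12*n - 1)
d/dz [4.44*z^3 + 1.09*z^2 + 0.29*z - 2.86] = 13.32*z^2 + 2.18*z + 0.29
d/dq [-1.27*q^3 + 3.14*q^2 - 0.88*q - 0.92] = -3.81*q^2 + 6.28*q - 0.88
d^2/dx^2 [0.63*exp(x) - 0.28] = 0.63*exp(x)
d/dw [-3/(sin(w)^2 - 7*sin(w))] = 3*(2*sin(w) - 7)*cos(w)/((sin(w) - 7)^2*sin(w)^2)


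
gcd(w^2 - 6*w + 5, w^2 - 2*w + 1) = w - 1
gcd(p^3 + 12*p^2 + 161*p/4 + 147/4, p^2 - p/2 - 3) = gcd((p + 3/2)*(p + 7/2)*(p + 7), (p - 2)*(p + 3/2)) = p + 3/2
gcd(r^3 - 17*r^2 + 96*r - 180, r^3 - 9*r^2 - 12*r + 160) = r - 5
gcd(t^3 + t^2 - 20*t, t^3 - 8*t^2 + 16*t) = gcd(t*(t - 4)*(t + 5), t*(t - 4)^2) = t^2 - 4*t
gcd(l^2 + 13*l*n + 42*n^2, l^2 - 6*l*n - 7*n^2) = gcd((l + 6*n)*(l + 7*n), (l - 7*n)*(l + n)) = 1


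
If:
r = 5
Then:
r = 5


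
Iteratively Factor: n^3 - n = (n - 1)*(n^2 + n) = n*(n - 1)*(n + 1)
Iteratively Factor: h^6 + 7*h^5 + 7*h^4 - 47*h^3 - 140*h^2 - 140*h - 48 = (h + 1)*(h^5 + 6*h^4 + h^3 - 48*h^2 - 92*h - 48) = (h + 1)*(h + 2)*(h^4 + 4*h^3 - 7*h^2 - 34*h - 24) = (h + 1)*(h + 2)^2*(h^3 + 2*h^2 - 11*h - 12) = (h + 1)^2*(h + 2)^2*(h^2 + h - 12) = (h + 1)^2*(h + 2)^2*(h + 4)*(h - 3)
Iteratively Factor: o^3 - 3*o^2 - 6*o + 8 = (o - 1)*(o^2 - 2*o - 8) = (o - 4)*(o - 1)*(o + 2)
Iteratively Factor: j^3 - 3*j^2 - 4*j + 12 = (j + 2)*(j^2 - 5*j + 6) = (j - 2)*(j + 2)*(j - 3)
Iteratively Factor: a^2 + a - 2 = (a + 2)*(a - 1)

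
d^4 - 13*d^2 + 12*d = d*(d - 3)*(d - 1)*(d + 4)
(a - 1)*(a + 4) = a^2 + 3*a - 4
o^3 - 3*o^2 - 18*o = o*(o - 6)*(o + 3)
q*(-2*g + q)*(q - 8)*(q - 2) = -2*g*q^3 + 20*g*q^2 - 32*g*q + q^4 - 10*q^3 + 16*q^2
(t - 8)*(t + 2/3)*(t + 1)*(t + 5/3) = t^4 - 14*t^3/3 - 209*t^2/9 - 238*t/9 - 80/9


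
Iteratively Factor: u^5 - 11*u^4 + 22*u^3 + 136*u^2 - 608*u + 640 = (u - 5)*(u^4 - 6*u^3 - 8*u^2 + 96*u - 128) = (u - 5)*(u - 2)*(u^3 - 4*u^2 - 16*u + 64) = (u - 5)*(u - 4)*(u - 2)*(u^2 - 16) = (u - 5)*(u - 4)*(u - 2)*(u + 4)*(u - 4)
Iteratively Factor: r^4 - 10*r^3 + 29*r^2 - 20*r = (r - 5)*(r^3 - 5*r^2 + 4*r) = (r - 5)*(r - 4)*(r^2 - r) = (r - 5)*(r - 4)*(r - 1)*(r)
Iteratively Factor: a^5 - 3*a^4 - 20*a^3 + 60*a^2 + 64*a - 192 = (a + 4)*(a^4 - 7*a^3 + 8*a^2 + 28*a - 48) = (a - 3)*(a + 4)*(a^3 - 4*a^2 - 4*a + 16) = (a - 3)*(a - 2)*(a + 4)*(a^2 - 2*a - 8) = (a - 4)*(a - 3)*(a - 2)*(a + 4)*(a + 2)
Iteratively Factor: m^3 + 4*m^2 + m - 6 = (m + 3)*(m^2 + m - 2) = (m - 1)*(m + 3)*(m + 2)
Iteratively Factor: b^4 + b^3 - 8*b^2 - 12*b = (b - 3)*(b^3 + 4*b^2 + 4*b) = (b - 3)*(b + 2)*(b^2 + 2*b) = b*(b - 3)*(b + 2)*(b + 2)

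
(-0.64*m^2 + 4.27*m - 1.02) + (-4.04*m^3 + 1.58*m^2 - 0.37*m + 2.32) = -4.04*m^3 + 0.94*m^2 + 3.9*m + 1.3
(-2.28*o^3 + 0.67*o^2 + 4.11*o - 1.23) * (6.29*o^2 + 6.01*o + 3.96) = -14.3412*o^5 - 9.4885*o^4 + 20.8498*o^3 + 19.6176*o^2 + 8.8833*o - 4.8708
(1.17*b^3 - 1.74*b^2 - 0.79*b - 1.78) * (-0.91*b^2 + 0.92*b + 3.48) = -1.0647*b^5 + 2.6598*b^4 + 3.1897*b^3 - 5.1622*b^2 - 4.3868*b - 6.1944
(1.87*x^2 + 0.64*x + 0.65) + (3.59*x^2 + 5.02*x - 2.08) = 5.46*x^2 + 5.66*x - 1.43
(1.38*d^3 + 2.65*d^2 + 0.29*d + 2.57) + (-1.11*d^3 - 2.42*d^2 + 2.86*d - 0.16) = 0.27*d^3 + 0.23*d^2 + 3.15*d + 2.41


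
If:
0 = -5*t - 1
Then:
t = -1/5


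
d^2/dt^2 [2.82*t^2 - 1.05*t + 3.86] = 5.64000000000000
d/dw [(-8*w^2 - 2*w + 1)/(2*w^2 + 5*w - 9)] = (-36*w^2 + 140*w + 13)/(4*w^4 + 20*w^3 - 11*w^2 - 90*w + 81)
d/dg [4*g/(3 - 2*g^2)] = 4*(2*g^2 + 3)/(2*g^2 - 3)^2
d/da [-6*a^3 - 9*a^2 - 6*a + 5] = -18*a^2 - 18*a - 6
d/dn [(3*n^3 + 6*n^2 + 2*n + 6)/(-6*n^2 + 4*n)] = 3*(-3*n^4 + 4*n^3 + 6*n^2 + 12*n - 4)/(2*n^2*(9*n^2 - 12*n + 4))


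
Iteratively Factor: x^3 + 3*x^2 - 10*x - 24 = (x - 3)*(x^2 + 6*x + 8) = (x - 3)*(x + 2)*(x + 4)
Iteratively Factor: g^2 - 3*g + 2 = (g - 1)*(g - 2)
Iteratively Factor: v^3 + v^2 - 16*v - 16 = (v + 1)*(v^2 - 16) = (v + 1)*(v + 4)*(v - 4)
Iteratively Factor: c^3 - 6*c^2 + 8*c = (c - 2)*(c^2 - 4*c) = c*(c - 2)*(c - 4)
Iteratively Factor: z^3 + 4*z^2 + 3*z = (z + 3)*(z^2 + z) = z*(z + 3)*(z + 1)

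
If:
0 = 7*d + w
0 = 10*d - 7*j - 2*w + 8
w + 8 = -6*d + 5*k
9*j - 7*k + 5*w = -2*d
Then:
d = -16/13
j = -40/13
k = 24/13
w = 112/13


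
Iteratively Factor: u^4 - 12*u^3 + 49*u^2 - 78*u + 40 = (u - 4)*(u^3 - 8*u^2 + 17*u - 10) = (u - 4)*(u - 1)*(u^2 - 7*u + 10) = (u - 4)*(u - 2)*(u - 1)*(u - 5)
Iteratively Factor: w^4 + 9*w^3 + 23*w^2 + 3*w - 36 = (w + 3)*(w^3 + 6*w^2 + 5*w - 12) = (w - 1)*(w + 3)*(w^2 + 7*w + 12) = (w - 1)*(w + 3)*(w + 4)*(w + 3)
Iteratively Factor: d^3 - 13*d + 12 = (d - 1)*(d^2 + d - 12) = (d - 1)*(d + 4)*(d - 3)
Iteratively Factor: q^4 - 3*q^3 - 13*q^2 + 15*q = (q - 1)*(q^3 - 2*q^2 - 15*q) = (q - 5)*(q - 1)*(q^2 + 3*q) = (q - 5)*(q - 1)*(q + 3)*(q)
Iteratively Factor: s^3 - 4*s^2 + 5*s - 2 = (s - 1)*(s^2 - 3*s + 2) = (s - 1)^2*(s - 2)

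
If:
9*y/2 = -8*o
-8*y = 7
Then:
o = 63/128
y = -7/8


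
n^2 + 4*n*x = n*(n + 4*x)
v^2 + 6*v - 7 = (v - 1)*(v + 7)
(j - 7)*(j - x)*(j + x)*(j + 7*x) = j^4 + 7*j^3*x - 7*j^3 - j^2*x^2 - 49*j^2*x - 7*j*x^3 + 7*j*x^2 + 49*x^3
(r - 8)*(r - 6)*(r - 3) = r^3 - 17*r^2 + 90*r - 144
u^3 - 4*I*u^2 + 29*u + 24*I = (u - 8*I)*(u + I)*(u + 3*I)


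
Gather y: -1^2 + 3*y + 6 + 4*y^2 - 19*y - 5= 4*y^2 - 16*y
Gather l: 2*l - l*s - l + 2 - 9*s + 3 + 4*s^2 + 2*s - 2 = l*(1 - s) + 4*s^2 - 7*s + 3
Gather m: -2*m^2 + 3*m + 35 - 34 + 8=-2*m^2 + 3*m + 9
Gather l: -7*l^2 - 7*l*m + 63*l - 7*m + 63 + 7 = -7*l^2 + l*(63 - 7*m) - 7*m + 70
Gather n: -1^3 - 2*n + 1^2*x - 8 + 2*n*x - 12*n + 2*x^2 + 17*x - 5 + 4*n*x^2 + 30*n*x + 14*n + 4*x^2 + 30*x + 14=n*(4*x^2 + 32*x) + 6*x^2 + 48*x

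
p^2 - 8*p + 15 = (p - 5)*(p - 3)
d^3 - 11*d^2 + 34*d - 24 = (d - 6)*(d - 4)*(d - 1)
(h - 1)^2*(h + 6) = h^3 + 4*h^2 - 11*h + 6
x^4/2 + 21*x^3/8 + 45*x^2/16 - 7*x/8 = x*(x/2 + 1)*(x - 1/4)*(x + 7/2)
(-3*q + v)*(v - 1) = -3*q*v + 3*q + v^2 - v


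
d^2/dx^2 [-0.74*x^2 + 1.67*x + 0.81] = -1.48000000000000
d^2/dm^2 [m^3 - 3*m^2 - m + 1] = 6*m - 6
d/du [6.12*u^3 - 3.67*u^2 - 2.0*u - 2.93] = 18.36*u^2 - 7.34*u - 2.0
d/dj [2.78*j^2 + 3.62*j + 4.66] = 5.56*j + 3.62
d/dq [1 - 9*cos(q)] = 9*sin(q)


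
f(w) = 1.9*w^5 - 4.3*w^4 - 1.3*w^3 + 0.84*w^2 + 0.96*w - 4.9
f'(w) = 9.5*w^4 - 17.2*w^3 - 3.9*w^2 + 1.68*w + 0.96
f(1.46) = -12.69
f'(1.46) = -15.26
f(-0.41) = -5.21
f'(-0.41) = 1.07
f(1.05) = -7.27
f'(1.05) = -9.94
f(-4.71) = -6375.24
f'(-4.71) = 6378.98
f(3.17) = 139.16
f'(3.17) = 378.50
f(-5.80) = -17065.44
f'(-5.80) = 13966.62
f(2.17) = -16.07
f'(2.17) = 21.14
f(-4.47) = -4983.73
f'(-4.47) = 5244.48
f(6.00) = 8951.90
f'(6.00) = 8467.44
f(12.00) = 381497.18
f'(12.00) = 166729.92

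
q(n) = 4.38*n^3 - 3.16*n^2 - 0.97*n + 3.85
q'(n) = 13.14*n^2 - 6.32*n - 0.97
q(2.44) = 46.30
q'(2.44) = 61.84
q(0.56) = 3.09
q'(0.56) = -0.39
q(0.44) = 3.18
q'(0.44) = -1.21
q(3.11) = 102.02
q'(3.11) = 106.47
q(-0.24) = 3.84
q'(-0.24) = 1.30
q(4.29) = 287.35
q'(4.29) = 213.75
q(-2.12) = -50.03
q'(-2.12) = 71.48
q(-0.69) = 1.58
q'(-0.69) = 9.65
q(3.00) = 90.76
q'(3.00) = 98.33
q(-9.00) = -3436.40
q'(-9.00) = 1120.25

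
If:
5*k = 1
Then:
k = 1/5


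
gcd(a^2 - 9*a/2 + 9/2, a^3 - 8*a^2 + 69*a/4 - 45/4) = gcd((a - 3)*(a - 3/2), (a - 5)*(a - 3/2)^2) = a - 3/2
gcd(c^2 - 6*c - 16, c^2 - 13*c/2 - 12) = c - 8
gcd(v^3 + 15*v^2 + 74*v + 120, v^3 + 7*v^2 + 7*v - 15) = v + 5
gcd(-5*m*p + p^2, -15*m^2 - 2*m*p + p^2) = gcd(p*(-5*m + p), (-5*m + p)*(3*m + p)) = -5*m + p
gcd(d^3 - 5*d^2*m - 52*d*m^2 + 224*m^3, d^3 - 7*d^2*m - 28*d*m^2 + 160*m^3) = d^2 - 12*d*m + 32*m^2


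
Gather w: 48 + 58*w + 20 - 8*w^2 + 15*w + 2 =-8*w^2 + 73*w + 70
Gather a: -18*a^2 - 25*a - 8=-18*a^2 - 25*a - 8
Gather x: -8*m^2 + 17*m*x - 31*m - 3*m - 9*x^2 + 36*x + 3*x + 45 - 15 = -8*m^2 - 34*m - 9*x^2 + x*(17*m + 39) + 30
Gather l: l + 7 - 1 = l + 6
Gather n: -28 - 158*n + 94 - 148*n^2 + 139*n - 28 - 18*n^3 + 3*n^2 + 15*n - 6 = -18*n^3 - 145*n^2 - 4*n + 32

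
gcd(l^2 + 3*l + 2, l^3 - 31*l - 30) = l + 1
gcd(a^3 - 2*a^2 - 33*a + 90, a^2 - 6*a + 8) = 1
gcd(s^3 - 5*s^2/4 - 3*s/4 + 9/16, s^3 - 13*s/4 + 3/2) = s^2 - 2*s + 3/4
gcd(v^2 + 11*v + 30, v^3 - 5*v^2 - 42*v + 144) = v + 6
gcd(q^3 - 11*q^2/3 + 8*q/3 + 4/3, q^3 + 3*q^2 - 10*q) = q - 2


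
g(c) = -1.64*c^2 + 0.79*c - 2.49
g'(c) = 0.79 - 3.28*c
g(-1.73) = -8.77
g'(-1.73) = 6.46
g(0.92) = -3.15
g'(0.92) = -2.23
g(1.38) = -4.52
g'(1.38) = -3.74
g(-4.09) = -33.16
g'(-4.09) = 14.21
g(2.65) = -11.91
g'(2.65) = -7.90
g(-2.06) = -11.08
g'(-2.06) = 7.55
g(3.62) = -21.12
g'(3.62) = -11.08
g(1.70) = -5.89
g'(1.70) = -4.79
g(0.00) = -2.49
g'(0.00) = 0.79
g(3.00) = -14.88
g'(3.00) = -9.05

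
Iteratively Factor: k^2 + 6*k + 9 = (k + 3)*(k + 3)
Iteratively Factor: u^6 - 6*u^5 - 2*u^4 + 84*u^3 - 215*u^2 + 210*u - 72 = (u - 3)*(u^5 - 3*u^4 - 11*u^3 + 51*u^2 - 62*u + 24) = (u - 3)*(u - 1)*(u^4 - 2*u^3 - 13*u^2 + 38*u - 24) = (u - 3)*(u - 1)^2*(u^3 - u^2 - 14*u + 24) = (u - 3)^2*(u - 1)^2*(u^2 + 2*u - 8) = (u - 3)^2*(u - 1)^2*(u + 4)*(u - 2)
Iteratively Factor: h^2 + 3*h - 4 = (h + 4)*(h - 1)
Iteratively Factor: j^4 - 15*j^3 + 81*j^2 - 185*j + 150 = (j - 2)*(j^3 - 13*j^2 + 55*j - 75) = (j - 3)*(j - 2)*(j^2 - 10*j + 25) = (j - 5)*(j - 3)*(j - 2)*(j - 5)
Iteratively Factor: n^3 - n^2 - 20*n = (n)*(n^2 - n - 20) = n*(n - 5)*(n + 4)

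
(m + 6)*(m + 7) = m^2 + 13*m + 42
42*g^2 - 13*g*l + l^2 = (-7*g + l)*(-6*g + l)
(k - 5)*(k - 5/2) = k^2 - 15*k/2 + 25/2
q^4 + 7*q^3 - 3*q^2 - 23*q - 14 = (q - 2)*(q + 1)^2*(q + 7)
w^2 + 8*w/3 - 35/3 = (w - 7/3)*(w + 5)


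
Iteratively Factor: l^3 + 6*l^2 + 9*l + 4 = (l + 1)*(l^2 + 5*l + 4) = (l + 1)*(l + 4)*(l + 1)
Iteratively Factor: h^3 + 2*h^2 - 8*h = (h)*(h^2 + 2*h - 8) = h*(h - 2)*(h + 4)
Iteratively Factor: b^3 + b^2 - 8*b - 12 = (b + 2)*(b^2 - b - 6) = (b + 2)^2*(b - 3)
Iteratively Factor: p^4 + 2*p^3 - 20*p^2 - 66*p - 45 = (p + 3)*(p^3 - p^2 - 17*p - 15) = (p + 1)*(p + 3)*(p^2 - 2*p - 15) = (p + 1)*(p + 3)^2*(p - 5)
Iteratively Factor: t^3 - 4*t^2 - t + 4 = (t - 1)*(t^2 - 3*t - 4) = (t - 4)*(t - 1)*(t + 1)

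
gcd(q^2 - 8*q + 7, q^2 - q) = q - 1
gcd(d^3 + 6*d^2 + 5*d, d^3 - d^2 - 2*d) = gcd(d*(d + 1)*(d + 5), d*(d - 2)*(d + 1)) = d^2 + d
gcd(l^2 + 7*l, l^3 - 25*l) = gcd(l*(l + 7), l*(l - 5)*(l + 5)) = l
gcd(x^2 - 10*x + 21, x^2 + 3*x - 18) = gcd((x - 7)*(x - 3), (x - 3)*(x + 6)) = x - 3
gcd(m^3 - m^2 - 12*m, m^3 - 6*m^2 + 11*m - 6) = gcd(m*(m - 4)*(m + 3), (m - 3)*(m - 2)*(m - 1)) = 1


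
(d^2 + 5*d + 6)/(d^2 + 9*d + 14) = (d + 3)/(d + 7)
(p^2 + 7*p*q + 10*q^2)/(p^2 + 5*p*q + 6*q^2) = (p + 5*q)/(p + 3*q)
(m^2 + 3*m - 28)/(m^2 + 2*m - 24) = (m + 7)/(m + 6)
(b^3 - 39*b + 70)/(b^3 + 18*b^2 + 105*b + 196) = (b^2 - 7*b + 10)/(b^2 + 11*b + 28)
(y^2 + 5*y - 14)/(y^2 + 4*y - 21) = (y - 2)/(y - 3)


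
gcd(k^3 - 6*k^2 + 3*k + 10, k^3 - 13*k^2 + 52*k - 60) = k^2 - 7*k + 10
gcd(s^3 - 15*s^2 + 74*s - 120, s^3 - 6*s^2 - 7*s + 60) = s^2 - 9*s + 20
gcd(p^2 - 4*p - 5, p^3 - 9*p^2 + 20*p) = p - 5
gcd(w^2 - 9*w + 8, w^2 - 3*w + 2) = w - 1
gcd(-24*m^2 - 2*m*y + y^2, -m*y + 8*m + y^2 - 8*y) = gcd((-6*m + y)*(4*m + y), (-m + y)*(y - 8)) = 1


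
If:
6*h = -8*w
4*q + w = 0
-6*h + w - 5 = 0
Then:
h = -20/27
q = -5/36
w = 5/9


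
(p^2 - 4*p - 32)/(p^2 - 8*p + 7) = (p^2 - 4*p - 32)/(p^2 - 8*p + 7)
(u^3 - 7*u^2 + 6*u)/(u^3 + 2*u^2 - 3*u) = (u - 6)/(u + 3)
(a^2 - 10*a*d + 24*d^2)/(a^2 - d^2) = (a^2 - 10*a*d + 24*d^2)/(a^2 - d^2)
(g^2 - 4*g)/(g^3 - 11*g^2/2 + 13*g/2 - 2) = 2*g/(2*g^2 - 3*g + 1)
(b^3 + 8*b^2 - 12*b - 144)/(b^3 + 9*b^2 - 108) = (b - 4)/(b - 3)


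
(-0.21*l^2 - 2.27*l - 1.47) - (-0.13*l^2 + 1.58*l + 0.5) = -0.08*l^2 - 3.85*l - 1.97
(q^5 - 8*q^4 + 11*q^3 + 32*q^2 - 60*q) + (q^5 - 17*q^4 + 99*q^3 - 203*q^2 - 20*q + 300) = 2*q^5 - 25*q^4 + 110*q^3 - 171*q^2 - 80*q + 300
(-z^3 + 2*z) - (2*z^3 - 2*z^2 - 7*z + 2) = -3*z^3 + 2*z^2 + 9*z - 2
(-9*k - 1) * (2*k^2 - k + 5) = -18*k^3 + 7*k^2 - 44*k - 5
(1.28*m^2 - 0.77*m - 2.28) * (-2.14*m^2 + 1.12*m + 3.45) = -2.7392*m^4 + 3.0814*m^3 + 8.4328*m^2 - 5.2101*m - 7.866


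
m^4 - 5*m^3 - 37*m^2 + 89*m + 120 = (m - 8)*(m - 3)*(m + 1)*(m + 5)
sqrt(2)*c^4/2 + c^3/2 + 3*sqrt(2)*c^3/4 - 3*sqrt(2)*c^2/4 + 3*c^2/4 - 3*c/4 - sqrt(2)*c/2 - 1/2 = (c - 1)*(c + 1/2)*(c + 2)*(sqrt(2)*c/2 + 1/2)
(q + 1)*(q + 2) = q^2 + 3*q + 2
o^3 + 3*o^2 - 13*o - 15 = (o - 3)*(o + 1)*(o + 5)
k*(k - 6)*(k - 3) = k^3 - 9*k^2 + 18*k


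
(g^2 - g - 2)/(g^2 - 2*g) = (g + 1)/g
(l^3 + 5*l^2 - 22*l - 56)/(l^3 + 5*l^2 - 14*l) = (l^2 - 2*l - 8)/(l*(l - 2))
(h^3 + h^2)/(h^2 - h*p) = h*(h + 1)/(h - p)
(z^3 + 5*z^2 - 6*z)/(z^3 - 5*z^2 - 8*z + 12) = z*(z + 6)/(z^2 - 4*z - 12)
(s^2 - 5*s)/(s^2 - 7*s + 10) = s/(s - 2)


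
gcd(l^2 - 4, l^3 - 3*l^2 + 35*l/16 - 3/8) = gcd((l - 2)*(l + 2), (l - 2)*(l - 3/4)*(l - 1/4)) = l - 2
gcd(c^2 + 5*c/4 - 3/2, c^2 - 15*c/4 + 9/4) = c - 3/4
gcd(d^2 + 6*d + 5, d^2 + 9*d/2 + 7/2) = d + 1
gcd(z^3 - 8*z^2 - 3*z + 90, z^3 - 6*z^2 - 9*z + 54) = z^2 - 3*z - 18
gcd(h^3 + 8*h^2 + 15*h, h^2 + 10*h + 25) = h + 5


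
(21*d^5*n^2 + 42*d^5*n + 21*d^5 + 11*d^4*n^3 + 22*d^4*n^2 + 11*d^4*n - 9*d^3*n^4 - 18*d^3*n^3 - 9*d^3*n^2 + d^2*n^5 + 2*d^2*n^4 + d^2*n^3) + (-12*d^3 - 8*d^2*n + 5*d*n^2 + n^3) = 21*d^5*n^2 + 42*d^5*n + 21*d^5 + 11*d^4*n^3 + 22*d^4*n^2 + 11*d^4*n - 9*d^3*n^4 - 18*d^3*n^3 - 9*d^3*n^2 - 12*d^3 + d^2*n^5 + 2*d^2*n^4 + d^2*n^3 - 8*d^2*n + 5*d*n^2 + n^3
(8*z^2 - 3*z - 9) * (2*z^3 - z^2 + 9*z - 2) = 16*z^5 - 14*z^4 + 57*z^3 - 34*z^2 - 75*z + 18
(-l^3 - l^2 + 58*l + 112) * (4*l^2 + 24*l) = -4*l^5 - 28*l^4 + 208*l^3 + 1840*l^2 + 2688*l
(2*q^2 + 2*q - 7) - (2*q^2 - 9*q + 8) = 11*q - 15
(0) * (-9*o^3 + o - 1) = 0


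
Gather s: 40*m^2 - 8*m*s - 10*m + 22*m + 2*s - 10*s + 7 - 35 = 40*m^2 + 12*m + s*(-8*m - 8) - 28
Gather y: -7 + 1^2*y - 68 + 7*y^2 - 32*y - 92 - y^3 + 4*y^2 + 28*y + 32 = -y^3 + 11*y^2 - 3*y - 135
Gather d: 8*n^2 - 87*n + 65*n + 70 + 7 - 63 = 8*n^2 - 22*n + 14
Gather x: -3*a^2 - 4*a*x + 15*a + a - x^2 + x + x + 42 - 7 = -3*a^2 + 16*a - x^2 + x*(2 - 4*a) + 35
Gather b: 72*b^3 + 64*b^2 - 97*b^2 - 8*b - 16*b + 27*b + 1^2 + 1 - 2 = 72*b^3 - 33*b^2 + 3*b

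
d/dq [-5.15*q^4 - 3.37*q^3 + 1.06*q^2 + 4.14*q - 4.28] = -20.6*q^3 - 10.11*q^2 + 2.12*q + 4.14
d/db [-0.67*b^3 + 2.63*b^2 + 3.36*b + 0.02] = -2.01*b^2 + 5.26*b + 3.36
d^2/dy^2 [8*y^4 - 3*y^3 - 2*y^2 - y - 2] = 96*y^2 - 18*y - 4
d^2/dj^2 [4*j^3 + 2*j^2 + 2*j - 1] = 24*j + 4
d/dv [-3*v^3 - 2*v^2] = v*(-9*v - 4)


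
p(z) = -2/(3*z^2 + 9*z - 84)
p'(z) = -2*(-6*z - 9)/(3*z^2 + 9*z - 84)^2 = 2*(2*z + 3)/(3*(z^2 + 3*z - 28)^2)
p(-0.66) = 0.02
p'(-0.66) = 0.00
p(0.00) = 0.02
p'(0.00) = 0.00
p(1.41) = 0.03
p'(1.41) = 0.01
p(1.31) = 0.03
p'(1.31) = 0.01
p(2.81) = 0.06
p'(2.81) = 0.04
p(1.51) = 0.03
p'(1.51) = 0.01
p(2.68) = 0.05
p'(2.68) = 0.03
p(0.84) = 0.03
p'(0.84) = 0.01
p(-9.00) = -0.03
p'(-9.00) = -0.01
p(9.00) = -0.00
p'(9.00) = 0.00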